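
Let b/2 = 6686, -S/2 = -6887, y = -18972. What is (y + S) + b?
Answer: 8174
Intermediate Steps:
S = 13774 (S = -2*(-6887) = 13774)
b = 13372 (b = 2*6686 = 13372)
(y + S) + b = (-18972 + 13774) + 13372 = -5198 + 13372 = 8174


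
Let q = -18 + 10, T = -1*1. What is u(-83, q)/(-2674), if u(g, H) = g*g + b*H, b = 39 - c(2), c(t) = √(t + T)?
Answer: -6585/2674 ≈ -2.4626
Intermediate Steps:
T = -1
c(t) = √(-1 + t) (c(t) = √(t - 1) = √(-1 + t))
q = -8
b = 38 (b = 39 - √(-1 + 2) = 39 - √1 = 39 - 1*1 = 39 - 1 = 38)
u(g, H) = g² + 38*H (u(g, H) = g*g + 38*H = g² + 38*H)
u(-83, q)/(-2674) = ((-83)² + 38*(-8))/(-2674) = (6889 - 304)*(-1/2674) = 6585*(-1/2674) = -6585/2674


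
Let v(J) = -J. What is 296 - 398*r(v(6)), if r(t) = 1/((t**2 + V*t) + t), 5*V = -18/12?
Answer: 45074/159 ≈ 283.48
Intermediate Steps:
V = -3/10 (V = (-18/12)/5 = (-18*1/12)/5 = (1/5)*(-3/2) = -3/10 ≈ -0.30000)
r(t) = 1/(t**2 + 7*t/10) (r(t) = 1/((t**2 - 3*t/10) + t) = 1/(t**2 + 7*t/10))
296 - 398*r(v(6)) = 296 - 3980/(((-1*6))*(7 + 10*(-1*6))) = 296 - 3980/((-6)*(7 + 10*(-6))) = 296 - 3980*(-1)/(6*(7 - 60)) = 296 - 3980*(-1)/(6*(-53)) = 296 - 3980*(-1)*(-1)/(6*53) = 296 - 398*5/159 = 296 - 1990/159 = 45074/159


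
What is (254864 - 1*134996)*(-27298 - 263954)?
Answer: -34911794736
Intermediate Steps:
(254864 - 1*134996)*(-27298 - 263954) = (254864 - 134996)*(-291252) = 119868*(-291252) = -34911794736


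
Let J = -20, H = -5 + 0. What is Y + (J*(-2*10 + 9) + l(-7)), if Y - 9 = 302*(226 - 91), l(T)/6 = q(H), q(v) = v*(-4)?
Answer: 41119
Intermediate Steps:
H = -5
q(v) = -4*v
l(T) = 120 (l(T) = 6*(-4*(-5)) = 6*20 = 120)
Y = 40779 (Y = 9 + 302*(226 - 91) = 9 + 302*135 = 9 + 40770 = 40779)
Y + (J*(-2*10 + 9) + l(-7)) = 40779 + (-20*(-2*10 + 9) + 120) = 40779 + (-20*(-20 + 9) + 120) = 40779 + (-20*(-11) + 120) = 40779 + (220 + 120) = 40779 + 340 = 41119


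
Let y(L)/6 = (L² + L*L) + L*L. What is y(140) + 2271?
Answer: 355071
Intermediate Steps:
y(L) = 18*L² (y(L) = 6*((L² + L*L) + L*L) = 6*((L² + L²) + L²) = 6*(2*L² + L²) = 6*(3*L²) = 18*L²)
y(140) + 2271 = 18*140² + 2271 = 18*19600 + 2271 = 352800 + 2271 = 355071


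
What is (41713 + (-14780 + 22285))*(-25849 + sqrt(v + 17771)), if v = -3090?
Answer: -1272236082 + 49218*sqrt(14681) ≈ -1.2663e+9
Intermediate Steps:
(41713 + (-14780 + 22285))*(-25849 + sqrt(v + 17771)) = (41713 + (-14780 + 22285))*(-25849 + sqrt(-3090 + 17771)) = (41713 + 7505)*(-25849 + sqrt(14681)) = 49218*(-25849 + sqrt(14681)) = -1272236082 + 49218*sqrt(14681)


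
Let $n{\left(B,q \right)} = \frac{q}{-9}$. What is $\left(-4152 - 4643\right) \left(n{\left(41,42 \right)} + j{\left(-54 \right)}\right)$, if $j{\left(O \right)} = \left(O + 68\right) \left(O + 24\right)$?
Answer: $\frac{11204830}{3} \approx 3.7349 \cdot 10^{6}$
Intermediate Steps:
$j{\left(O \right)} = \left(24 + O\right) \left(68 + O\right)$ ($j{\left(O \right)} = \left(68 + O\right) \left(24 + O\right) = \left(24 + O\right) \left(68 + O\right)$)
$n{\left(B,q \right)} = - \frac{q}{9}$ ($n{\left(B,q \right)} = q \left(- \frac{1}{9}\right) = - \frac{q}{9}$)
$\left(-4152 - 4643\right) \left(n{\left(41,42 \right)} + j{\left(-54 \right)}\right) = \left(-4152 - 4643\right) \left(\left(- \frac{1}{9}\right) 42 + \left(1632 + \left(-54\right)^{2} + 92 \left(-54\right)\right)\right) = - 8795 \left(- \frac{14}{3} + \left(1632 + 2916 - 4968\right)\right) = - 8795 \left(- \frac{14}{3} - 420\right) = \left(-8795\right) \left(- \frac{1274}{3}\right) = \frac{11204830}{3}$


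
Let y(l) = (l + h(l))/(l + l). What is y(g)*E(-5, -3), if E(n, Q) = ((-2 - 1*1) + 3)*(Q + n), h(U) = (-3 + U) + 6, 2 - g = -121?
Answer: 0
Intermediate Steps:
g = 123 (g = 2 - 1*(-121) = 2 + 121 = 123)
h(U) = 3 + U
y(l) = (3 + 2*l)/(2*l) (y(l) = (l + (3 + l))/(l + l) = (3 + 2*l)/((2*l)) = (3 + 2*l)*(1/(2*l)) = (3 + 2*l)/(2*l))
E(n, Q) = 0 (E(n, Q) = ((-2 - 1) + 3)*(Q + n) = (-3 + 3)*(Q + n) = 0*(Q + n) = 0)
y(g)*E(-5, -3) = ((3/2 + 123)/123)*0 = ((1/123)*(249/2))*0 = (83/82)*0 = 0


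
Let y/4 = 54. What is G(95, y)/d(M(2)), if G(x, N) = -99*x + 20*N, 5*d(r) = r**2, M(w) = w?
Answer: -25425/4 ≈ -6356.3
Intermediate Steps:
y = 216 (y = 4*54 = 216)
d(r) = r**2/5
G(95, y)/d(M(2)) = (-99*95 + 20*216)/(((1/5)*2**2)) = (-9405 + 4320)/(((1/5)*4)) = -5085/4/5 = -5085*5/4 = -25425/4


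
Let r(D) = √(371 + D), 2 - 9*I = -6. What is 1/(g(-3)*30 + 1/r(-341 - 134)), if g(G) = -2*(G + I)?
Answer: 118560/15017609 + 18*I*√26/15017609 ≈ 0.0078947 + 6.1117e-6*I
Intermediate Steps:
I = 8/9 (I = 2/9 - ⅑*(-6) = 2/9 + ⅔ = 8/9 ≈ 0.88889)
g(G) = -16/9 - 2*G (g(G) = -2*(G + 8/9) = -2*(8/9 + G) = -16/9 - 2*G)
1/(g(-3)*30 + 1/r(-341 - 134)) = 1/((-16/9 - 2*(-3))*30 + 1/(√(371 + (-341 - 134)))) = 1/((-16/9 + 6)*30 + 1/(√(371 - 475))) = 1/((38/9)*30 + 1/(√(-104))) = 1/(380/3 + 1/(2*I*√26)) = 1/(380/3 - I*√26/52)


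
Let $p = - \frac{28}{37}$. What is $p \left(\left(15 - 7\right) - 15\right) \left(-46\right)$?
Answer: $- \frac{9016}{37} \approx -243.68$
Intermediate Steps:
$p = - \frac{28}{37}$ ($p = \left(-28\right) \frac{1}{37} = - \frac{28}{37} \approx -0.75676$)
$p \left(\left(15 - 7\right) - 15\right) \left(-46\right) = - \frac{28 \left(\left(15 - 7\right) - 15\right)}{37} \left(-46\right) = - \frac{28 \left(8 - 15\right)}{37} \left(-46\right) = \left(- \frac{28}{37}\right) \left(-7\right) \left(-46\right) = \frac{196}{37} \left(-46\right) = - \frac{9016}{37}$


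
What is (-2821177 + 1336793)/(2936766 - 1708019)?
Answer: -1484384/1228747 ≈ -1.2080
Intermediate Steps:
(-2821177 + 1336793)/(2936766 - 1708019) = -1484384/1228747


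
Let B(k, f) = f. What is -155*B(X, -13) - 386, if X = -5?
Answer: 1629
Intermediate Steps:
-155*B(X, -13) - 386 = -155*(-13) - 386 = 2015 - 386 = 1629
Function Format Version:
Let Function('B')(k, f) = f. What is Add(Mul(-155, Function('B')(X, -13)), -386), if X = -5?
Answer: 1629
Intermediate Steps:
Add(Mul(-155, Function('B')(X, -13)), -386) = Add(Mul(-155, -13), -386) = Add(2015, -386) = 1629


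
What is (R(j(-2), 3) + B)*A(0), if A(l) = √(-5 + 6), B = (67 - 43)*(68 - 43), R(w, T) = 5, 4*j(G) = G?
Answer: 605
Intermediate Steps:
j(G) = G/4
B = 600 (B = 24*25 = 600)
A(l) = 1 (A(l) = √1 = 1)
(R(j(-2), 3) + B)*A(0) = (5 + 600)*1 = 605*1 = 605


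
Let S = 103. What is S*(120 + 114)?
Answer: 24102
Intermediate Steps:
S*(120 + 114) = 103*(120 + 114) = 103*234 = 24102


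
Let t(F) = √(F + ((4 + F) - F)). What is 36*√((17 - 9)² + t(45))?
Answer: 36*√71 ≈ 303.34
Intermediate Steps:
t(F) = √(4 + F) (t(F) = √(F + 4) = √(4 + F))
36*√((17 - 9)² + t(45)) = 36*√((17 - 9)² + √(4 + 45)) = 36*√(8² + √49) = 36*√(64 + 7) = 36*√71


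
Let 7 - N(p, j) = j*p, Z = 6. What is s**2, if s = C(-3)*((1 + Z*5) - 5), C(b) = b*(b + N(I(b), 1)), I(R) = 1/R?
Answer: 114244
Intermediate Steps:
N(p, j) = 7 - j*p
C(b) = b*(7 + b - 1/b) (C(b) = b*(b + (7 - 1*1/b)) = b*(b + (7 - 1/b)) = b*(7 + b - 1/b))
s = -338 (s = (-1 - 3*(7 - 3))*((1 + 6*5) - 5) = (-1 - 3*4)*((1 + 30) - 5) = (-1 - 12)*(31 - 5) = -13*26 = -338)
s**2 = (-338)**2 = 114244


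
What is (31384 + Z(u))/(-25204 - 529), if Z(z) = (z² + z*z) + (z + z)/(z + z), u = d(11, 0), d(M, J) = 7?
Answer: -31483/25733 ≈ -1.2234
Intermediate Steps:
u = 7
Z(z) = 1 + 2*z² (Z(z) = (z² + z²) + (2*z)/((2*z)) = 2*z² + (2*z)*(1/(2*z)) = 2*z² + 1 = 1 + 2*z²)
(31384 + Z(u))/(-25204 - 529) = (31384 + (1 + 2*7²))/(-25204 - 529) = (31384 + (1 + 2*49))/(-25733) = (31384 + (1 + 98))*(-1/25733) = (31384 + 99)*(-1/25733) = 31483*(-1/25733) = -31483/25733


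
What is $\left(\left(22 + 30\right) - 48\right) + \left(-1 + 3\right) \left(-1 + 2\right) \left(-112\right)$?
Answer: $-220$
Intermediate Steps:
$\left(\left(22 + 30\right) - 48\right) + \left(-1 + 3\right) \left(-1 + 2\right) \left(-112\right) = \left(52 - 48\right) + 2 \cdot 1 \left(-112\right) = 4 + 2 \left(-112\right) = 4 - 224 = -220$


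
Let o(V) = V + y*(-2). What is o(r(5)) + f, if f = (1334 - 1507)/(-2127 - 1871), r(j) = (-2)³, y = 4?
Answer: -63795/3998 ≈ -15.957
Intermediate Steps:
r(j) = -8
o(V) = -8 + V (o(V) = V + 4*(-2) = V - 8 = -8 + V)
f = 173/3998 (f = -173/(-3998) = -173*(-1/3998) = 173/3998 ≈ 0.043272)
o(r(5)) + f = (-8 - 8) + 173/3998 = -16 + 173/3998 = -63795/3998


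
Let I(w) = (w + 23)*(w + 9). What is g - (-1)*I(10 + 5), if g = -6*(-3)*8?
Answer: 1056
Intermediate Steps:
I(w) = (9 + w)*(23 + w) (I(w) = (23 + w)*(9 + w) = (9 + w)*(23 + w))
g = 144 (g = 18*8 = 144)
g - (-1)*I(10 + 5) = 144 - (-1)*(207 + (10 + 5)² + 32*(10 + 5)) = 144 - (-1)*(207 + 15² + 32*15) = 144 - (-1)*(207 + 225 + 480) = 144 - (-1)*912 = 144 - 1*(-912) = 144 + 912 = 1056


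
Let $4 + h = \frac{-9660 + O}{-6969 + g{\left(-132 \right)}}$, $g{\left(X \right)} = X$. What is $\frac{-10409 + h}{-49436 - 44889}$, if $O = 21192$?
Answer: $\frac{4930283}{44653455} \approx 0.11041$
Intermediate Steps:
$h = - \frac{13312}{2367}$ ($h = -4 + \frac{-9660 + 21192}{-6969 - 132} = -4 + \frac{11532}{-7101} = -4 + 11532 \left(- \frac{1}{7101}\right) = -4 - \frac{3844}{2367} = - \frac{13312}{2367} \approx -5.624$)
$\frac{-10409 + h}{-49436 - 44889} = \frac{-10409 - \frac{13312}{2367}}{-49436 - 44889} = - \frac{24651415}{2367 \left(-94325\right)} = \left(- \frac{24651415}{2367}\right) \left(- \frac{1}{94325}\right) = \frac{4930283}{44653455}$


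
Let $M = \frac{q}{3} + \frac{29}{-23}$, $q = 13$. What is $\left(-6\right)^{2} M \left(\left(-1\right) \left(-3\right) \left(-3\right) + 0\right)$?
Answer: $- \frac{22896}{23} \approx -995.48$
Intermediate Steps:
$M = \frac{212}{69}$ ($M = \frac{13}{3} + \frac{29}{-23} = 13 \cdot \frac{1}{3} + 29 \left(- \frac{1}{23}\right) = \frac{13}{3} - \frac{29}{23} = \frac{212}{69} \approx 3.0725$)
$\left(-6\right)^{2} M \left(\left(-1\right) \left(-3\right) \left(-3\right) + 0\right) = \left(-6\right)^{2} \cdot \frac{212}{69} \left(\left(-1\right) \left(-3\right) \left(-3\right) + 0\right) = 36 \cdot \frac{212}{69} \left(3 \left(-3\right) + 0\right) = \frac{2544 \left(-9 + 0\right)}{23} = \frac{2544}{23} \left(-9\right) = - \frac{22896}{23}$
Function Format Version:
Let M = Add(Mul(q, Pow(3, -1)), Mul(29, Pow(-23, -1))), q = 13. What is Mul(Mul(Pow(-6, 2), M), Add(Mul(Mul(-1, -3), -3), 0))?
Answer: Rational(-22896, 23) ≈ -995.48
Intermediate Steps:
M = Rational(212, 69) (M = Add(Mul(13, Pow(3, -1)), Mul(29, Pow(-23, -1))) = Add(Mul(13, Rational(1, 3)), Mul(29, Rational(-1, 23))) = Add(Rational(13, 3), Rational(-29, 23)) = Rational(212, 69) ≈ 3.0725)
Mul(Mul(Pow(-6, 2), M), Add(Mul(Mul(-1, -3), -3), 0)) = Mul(Mul(Pow(-6, 2), Rational(212, 69)), Add(Mul(Mul(-1, -3), -3), 0)) = Mul(Mul(36, Rational(212, 69)), Add(Mul(3, -3), 0)) = Mul(Rational(2544, 23), Add(-9, 0)) = Mul(Rational(2544, 23), -9) = Rational(-22896, 23)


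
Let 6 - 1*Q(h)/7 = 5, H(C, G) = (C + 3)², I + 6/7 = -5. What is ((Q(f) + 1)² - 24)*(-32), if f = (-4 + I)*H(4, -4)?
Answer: -1280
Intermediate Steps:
I = -41/7 (I = -6/7 - 5 = -41/7 ≈ -5.8571)
H(C, G) = (3 + C)²
f = -483 (f = (-4 - 41/7)*(3 + 4)² = -69/7*7² = -69/7*49 = -483)
Q(h) = 7 (Q(h) = 42 - 7*5 = 42 - 35 = 7)
((Q(f) + 1)² - 24)*(-32) = ((7 + 1)² - 24)*(-32) = (8² - 24)*(-32) = (64 - 24)*(-32) = 40*(-32) = -1280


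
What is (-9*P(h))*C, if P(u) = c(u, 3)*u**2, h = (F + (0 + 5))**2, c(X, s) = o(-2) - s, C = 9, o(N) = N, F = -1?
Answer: 103680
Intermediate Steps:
c(X, s) = -2 - s
h = 16 (h = (-1 + (0 + 5))**2 = (-1 + 5)**2 = 4**2 = 16)
P(u) = -5*u**2 (P(u) = (-2 - 1*3)*u**2 = (-2 - 3)*u**2 = -5*u**2)
(-9*P(h))*C = -(-45)*16**2*9 = -(-45)*256*9 = -9*(-1280)*9 = 11520*9 = 103680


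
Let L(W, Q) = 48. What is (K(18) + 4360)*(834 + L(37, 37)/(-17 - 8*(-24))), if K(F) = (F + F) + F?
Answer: 644435172/175 ≈ 3.6825e+6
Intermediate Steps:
K(F) = 3*F (K(F) = 2*F + F = 3*F)
(K(18) + 4360)*(834 + L(37, 37)/(-17 - 8*(-24))) = (3*18 + 4360)*(834 + 48/(-17 - 8*(-24))) = (54 + 4360)*(834 + 48/(-17 + 192)) = 4414*(834 + 48/175) = 4414*(145998/175) = 644435172/175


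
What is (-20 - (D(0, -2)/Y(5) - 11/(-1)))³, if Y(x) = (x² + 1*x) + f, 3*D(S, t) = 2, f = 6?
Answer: -4699421875/157464 ≈ -29844.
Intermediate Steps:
D(S, t) = ⅔ (D(S, t) = (⅓)*2 = ⅔)
Y(x) = 6 + x + x² (Y(x) = (x² + 1*x) + 6 = (x² + x) + 6 = (x + x²) + 6 = 6 + x + x²)
(-20 - (D(0, -2)/Y(5) - 11/(-1)))³ = (-20 - (2/(3*(6 + 5 + 5²)) - 11/(-1)))³ = (-20 - (2/(3*(6 + 5 + 25)) - 11*(-1)))³ = (-20 - ((⅔)/36 + 11))³ = (-20 - ((⅔)*(1/36) + 11))³ = (-20 - (1/54 + 11))³ = (-20 - 1*595/54)³ = (-20 - 595/54)³ = (-1675/54)³ = -4699421875/157464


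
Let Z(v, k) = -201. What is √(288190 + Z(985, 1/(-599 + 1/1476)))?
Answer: √287989 ≈ 536.65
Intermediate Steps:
√(288190 + Z(985, 1/(-599 + 1/1476))) = √(288190 - 201) = √287989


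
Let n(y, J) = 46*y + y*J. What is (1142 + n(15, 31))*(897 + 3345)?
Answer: 9743874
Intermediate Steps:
n(y, J) = 46*y + J*y
(1142 + n(15, 31))*(897 + 3345) = (1142 + 15*(46 + 31))*(897 + 3345) = (1142 + 15*77)*4242 = (1142 + 1155)*4242 = 2297*4242 = 9743874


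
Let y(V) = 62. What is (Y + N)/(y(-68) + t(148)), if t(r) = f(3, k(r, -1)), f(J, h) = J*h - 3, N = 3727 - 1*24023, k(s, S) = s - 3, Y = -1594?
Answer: -10945/247 ≈ -44.312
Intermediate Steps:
k(s, S) = -3 + s
N = -20296 (N = 3727 - 24023 = -20296)
f(J, h) = -3 + J*h
t(r) = -12 + 3*r (t(r) = -3 + 3*(-3 + r) = -3 + (-9 + 3*r) = -12 + 3*r)
(Y + N)/(y(-68) + t(148)) = (-1594 - 20296)/(62 + (-12 + 3*148)) = -21890/(62 + (-12 + 444)) = -21890/(62 + 432) = -21890/494 = -21890*1/494 = -10945/247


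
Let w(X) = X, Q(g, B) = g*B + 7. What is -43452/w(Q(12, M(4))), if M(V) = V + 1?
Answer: -43452/67 ≈ -648.54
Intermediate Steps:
M(V) = 1 + V
Q(g, B) = 7 + B*g (Q(g, B) = B*g + 7 = 7 + B*g)
-43452/w(Q(12, M(4))) = -43452/(7 + (1 + 4)*12) = -43452/(7 + 5*12) = -43452/(7 + 60) = -43452/67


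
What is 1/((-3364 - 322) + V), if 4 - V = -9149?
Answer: 1/5467 ≈ 0.00018292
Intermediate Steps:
V = 9153 (V = 4 - 1*(-9149) = 4 + 9149 = 9153)
1/((-3364 - 322) + V) = 1/((-3364 - 322) + 9153) = 1/(-3686 + 9153) = 1/5467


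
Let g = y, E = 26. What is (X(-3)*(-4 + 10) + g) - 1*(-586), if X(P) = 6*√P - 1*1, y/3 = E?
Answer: 658 + 36*I*√3 ≈ 658.0 + 62.354*I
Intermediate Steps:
y = 78 (y = 3*26 = 78)
X(P) = -1 + 6*√P (X(P) = 6*√P - 1 = -1 + 6*√P)
g = 78
(X(-3)*(-4 + 10) + g) - 1*(-586) = ((-1 + 6*√(-3))*(-4 + 10) + 78) - 1*(-586) = ((-1 + 6*(I*√3))*6 + 78) + 586 = ((-1 + 6*I*√3)*6 + 78) + 586 = ((-6 + 36*I*√3) + 78) + 586 = (72 + 36*I*√3) + 586 = 658 + 36*I*√3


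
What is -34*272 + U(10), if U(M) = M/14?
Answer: -64731/7 ≈ -9247.3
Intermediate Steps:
U(M) = M/14 (U(M) = M*(1/14) = M/14)
-34*272 + U(10) = -34*272 + (1/14)*10 = -9248 + 5/7 = -64731/7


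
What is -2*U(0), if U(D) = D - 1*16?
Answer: 32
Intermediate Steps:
U(D) = -16 + D (U(D) = D - 16 = -16 + D)
-2*U(0) = -2*(-16 + 0) = -2*(-16) = 32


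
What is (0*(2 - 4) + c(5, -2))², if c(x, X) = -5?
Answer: 25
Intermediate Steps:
(0*(2 - 4) + c(5, -2))² = (0*(2 - 4) - 5)² = (0*(-2) - 5)² = (0 - 5)² = (-5)² = 25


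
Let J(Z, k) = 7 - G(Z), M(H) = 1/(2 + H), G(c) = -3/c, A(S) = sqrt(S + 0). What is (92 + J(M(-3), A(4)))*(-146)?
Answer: -14016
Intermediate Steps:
A(S) = sqrt(S)
J(Z, k) = 7 + 3/Z (J(Z, k) = 7 - (-3)/Z = 7 + 3/Z)
(92 + J(M(-3), A(4)))*(-146) = (92 + (7 + 3/(1/(2 - 3))))*(-146) = (92 + (7 + 3/(1/(-1))))*(-146) = (92 + (7 + 3/(-1)))*(-146) = (92 + (7 + 3*(-1)))*(-146) = (92 + (7 - 3))*(-146) = (92 + 4)*(-146) = 96*(-146) = -14016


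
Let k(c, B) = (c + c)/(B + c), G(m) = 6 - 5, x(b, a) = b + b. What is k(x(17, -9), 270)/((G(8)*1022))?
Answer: 17/77672 ≈ 0.00021887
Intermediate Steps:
x(b, a) = 2*b
G(m) = 1
k(c, B) = 2*c/(B + c) (k(c, B) = (2*c)/(B + c) = 2*c/(B + c))
k(x(17, -9), 270)/((G(8)*1022)) = (2*(2*17)/(270 + 2*17))/((1*1022)) = (2*34/(270 + 34))/1022 = (2*34/304)*(1/1022) = (2*34*(1/304))*(1/1022) = (17/76)*(1/1022) = 17/77672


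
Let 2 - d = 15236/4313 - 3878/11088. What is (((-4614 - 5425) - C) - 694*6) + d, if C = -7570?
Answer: -22661678587/3415896 ≈ -6634.2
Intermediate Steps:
d = -4040419/3415896 (d = 2 - (15236/4313 - 3878/11088) = 2 - (15236*(1/4313) - 3878*1/11088) = 2 - (15236/4313 - 277/792) = 2 - 1*10872211/3415896 = 2 - 10872211/3415896 = -4040419/3415896 ≈ -1.1828)
(((-4614 - 5425) - C) - 694*6) + d = (((-4614 - 5425) - 1*(-7570)) - 694*6) - 4040419/3415896 = ((-10039 + 7570) - 4164) - 4040419/3415896 = (-2469 - 4164) - 4040419/3415896 = -6633 - 4040419/3415896 = -22661678587/3415896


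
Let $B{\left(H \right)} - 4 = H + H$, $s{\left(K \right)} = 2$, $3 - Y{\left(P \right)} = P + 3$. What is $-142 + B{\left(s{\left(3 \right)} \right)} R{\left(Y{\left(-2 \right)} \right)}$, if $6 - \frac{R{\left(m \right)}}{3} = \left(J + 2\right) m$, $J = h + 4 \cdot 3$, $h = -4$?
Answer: $-478$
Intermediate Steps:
$Y{\left(P \right)} = - P$ ($Y{\left(P \right)} = 3 - \left(P + 3\right) = 3 - \left(3 + P\right) = - P$)
$J = 8$ ($J = -4 + 4 \cdot 3 = -4 + 12 = 8$)
$R{\left(m \right)} = 18 - 30 m$ ($R{\left(m \right)} = 18 - 3 \left(8 + 2\right) m = 18 - 3 \cdot 10 m = 18 - 30 m$)
$B{\left(H \right)} = 4 + 2 H$ ($B{\left(H \right)} = 4 + \left(H + H\right) = 4 + 2 H$)
$-142 + B{\left(s{\left(3 \right)} \right)} R{\left(Y{\left(-2 \right)} \right)} = -142 + \left(4 + 2 \cdot 2\right) \left(18 - 30 \left(\left(-1\right) \left(-2\right)\right)\right) = -142 + \left(4 + 4\right) \left(18 - 60\right) = -142 + 8 \left(18 - 60\right) = -142 + 8 \left(-42\right) = -142 - 336 = -478$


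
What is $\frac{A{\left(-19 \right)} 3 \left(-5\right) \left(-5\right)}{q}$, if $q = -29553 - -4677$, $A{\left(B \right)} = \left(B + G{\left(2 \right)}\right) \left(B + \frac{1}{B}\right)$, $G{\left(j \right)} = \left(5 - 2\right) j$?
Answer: $- \frac{58825}{78774} \approx -0.74676$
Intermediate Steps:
$G{\left(j \right)} = 3 j$
$A{\left(B \right)} = \left(6 + B\right) \left(B + \frac{1}{B}\right)$ ($A{\left(B \right)} = \left(B + 3 \cdot 2\right) \left(B + \frac{1}{B}\right) = \left(B + 6\right) \left(B + \frac{1}{B}\right) = \left(6 + B\right) \left(B + \frac{1}{B}\right)$)
$q = -24876$ ($q = -29553 + 4677 = -24876$)
$\frac{A{\left(-19 \right)} 3 \left(-5\right) \left(-5\right)}{q} = \frac{\left(1 + \left(-19\right)^{2} + 6 \left(-19\right) + \frac{6}{-19}\right) 3 \left(-5\right) \left(-5\right)}{-24876} = \left(1 + 361 - 114 + 6 \left(- \frac{1}{19}\right)\right) \left(\left(-15\right) \left(-5\right)\right) \left(- \frac{1}{24876}\right) = \left(1 + 361 - 114 - \frac{6}{19}\right) 75 \left(- \frac{1}{24876}\right) = \frac{4706}{19} \cdot 75 \left(- \frac{1}{24876}\right) = \frac{352950}{19} \left(- \frac{1}{24876}\right) = - \frac{58825}{78774}$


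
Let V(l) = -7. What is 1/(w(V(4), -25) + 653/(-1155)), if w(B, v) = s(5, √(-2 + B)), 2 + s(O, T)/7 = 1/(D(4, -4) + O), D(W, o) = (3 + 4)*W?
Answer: -385/5526 ≈ -0.069671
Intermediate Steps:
D(W, o) = 7*W
s(O, T) = -14 + 7/(28 + O) (s(O, T) = -14 + 7/(7*4 + O) = -14 + 7/(28 + O))
w(B, v) = -455/33 (w(B, v) = 7*(-55 - 2*5)/(28 + 5) = 7*(-55 - 10)/33 = 7*(1/33)*(-65) = -455/33)
1/(w(V(4), -25) + 653/(-1155)) = 1/(-455/33 + 653/(-1155)) = 1/(-455/33 + 653*(-1/1155)) = 1/(-455/33 - 653/1155) = 1/(-5526/385) = -385/5526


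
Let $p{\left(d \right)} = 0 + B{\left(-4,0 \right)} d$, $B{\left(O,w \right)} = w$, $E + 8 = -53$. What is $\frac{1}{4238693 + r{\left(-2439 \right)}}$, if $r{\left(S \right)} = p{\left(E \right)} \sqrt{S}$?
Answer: $\frac{1}{4238693} \approx 2.3592 \cdot 10^{-7}$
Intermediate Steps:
$E = -61$ ($E = -8 - 53 = -61$)
$p{\left(d \right)} = 0$ ($p{\left(d \right)} = 0 + 0 d = 0 + 0 = 0$)
$r{\left(S \right)} = 0$ ($r{\left(S \right)} = 0 \sqrt{S} = 0$)
$\frac{1}{4238693 + r{\left(-2439 \right)}} = \frac{1}{4238693 + 0} = \frac{1}{4238693}$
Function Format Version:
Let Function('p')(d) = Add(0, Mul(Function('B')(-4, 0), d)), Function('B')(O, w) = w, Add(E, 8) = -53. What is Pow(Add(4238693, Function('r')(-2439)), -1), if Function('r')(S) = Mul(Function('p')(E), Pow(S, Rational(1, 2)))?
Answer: Rational(1, 4238693) ≈ 2.3592e-7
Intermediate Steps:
E = -61 (E = Add(-8, -53) = -61)
Function('p')(d) = 0 (Function('p')(d) = Add(0, Mul(0, d)) = Add(0, 0) = 0)
Function('r')(S) = 0 (Function('r')(S) = Mul(0, Pow(S, Rational(1, 2))) = 0)
Pow(Add(4238693, Function('r')(-2439)), -1) = Pow(Add(4238693, 0), -1) = Pow(4238693, -1) = Rational(1, 4238693)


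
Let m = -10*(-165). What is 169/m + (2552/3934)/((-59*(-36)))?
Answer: 59014321/574462350 ≈ 0.10273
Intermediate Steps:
m = 1650
169/m + (2552/3934)/((-59*(-36))) = 169/1650 + (2552/3934)/((-59*(-36))) = 169*(1/1650) + (2552*(1/3934))/2124 = 169/1650 + (1276/1967)*(1/2124) = 169/1650 + 319/1044477 = 59014321/574462350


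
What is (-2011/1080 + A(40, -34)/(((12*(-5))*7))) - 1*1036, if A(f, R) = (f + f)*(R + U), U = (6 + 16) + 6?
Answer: -7837597/7560 ≈ -1036.7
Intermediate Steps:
U = 28 (U = 22 + 6 = 28)
A(f, R) = 2*f*(28 + R) (A(f, R) = (f + f)*(R + 28) = (2*f)*(28 + R) = 2*f*(28 + R))
(-2011/1080 + A(40, -34)/(((12*(-5))*7))) - 1*1036 = (-2011/1080 + (2*40*(28 - 34))/(((12*(-5))*7))) - 1*1036 = (-2011*1/1080 + (2*40*(-6))/((-60*7))) - 1036 = (-2011/1080 - 480/(-420)) - 1036 = (-2011/1080 - 480*(-1/420)) - 1036 = (-2011/1080 + 8/7) - 1036 = -5437/7560 - 1036 = -7837597/7560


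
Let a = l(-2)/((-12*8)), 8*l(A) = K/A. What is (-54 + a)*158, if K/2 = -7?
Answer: -3276841/384 ≈ -8533.4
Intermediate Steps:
K = -14 (K = 2*(-7) = -14)
l(A) = -7/(4*A) (l(A) = (-14/A)/8 = -7/(4*A))
a = -7/768 (a = (-7/4/(-2))/((-12*8)) = -7/4*(-½)/(-96) = (7/8)*(-1/96) = -7/768 ≈ -0.0091146)
(-54 + a)*158 = (-54 - 7/768)*158 = -41479/768*158 = -3276841/384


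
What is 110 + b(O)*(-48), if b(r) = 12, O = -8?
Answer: -466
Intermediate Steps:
110 + b(O)*(-48) = 110 + 12*(-48) = 110 - 576 = -466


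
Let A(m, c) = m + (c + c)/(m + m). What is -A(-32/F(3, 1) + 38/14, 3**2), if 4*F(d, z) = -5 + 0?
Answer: -993106/34685 ≈ -28.632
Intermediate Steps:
F(d, z) = -5/4 (F(d, z) = (-5 + 0)/4 = (1/4)*(-5) = -5/4)
A(m, c) = m + c/m (A(m, c) = m + (2*c)/((2*m)) = m + (2*c)*(1/(2*m)) = m + c/m)
-A(-32/F(3, 1) + 38/14, 3**2) = -((-32/(-5/4) + 38/14) + 3**2/(-32/(-5/4) + 38/14)) = -((-32*(-4/5) + 38*(1/14)) + 9/(-32*(-4/5) + 38*(1/14))) = -((128/5 + 19/7) + 9/(128/5 + 19/7)) = -(991/35 + 9/(991/35)) = -(991/35 + 9*(35/991)) = -(991/35 + 315/991) = -1*993106/34685 = -993106/34685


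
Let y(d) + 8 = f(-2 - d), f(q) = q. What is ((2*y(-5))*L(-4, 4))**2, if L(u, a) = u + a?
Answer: 0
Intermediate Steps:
y(d) = -10 - d (y(d) = -8 + (-2 - d) = -10 - d)
L(u, a) = a + u
((2*y(-5))*L(-4, 4))**2 = ((2*(-10 - 1*(-5)))*(4 - 4))**2 = ((2*(-10 + 5))*0)**2 = ((2*(-5))*0)**2 = (-10*0)**2 = 0**2 = 0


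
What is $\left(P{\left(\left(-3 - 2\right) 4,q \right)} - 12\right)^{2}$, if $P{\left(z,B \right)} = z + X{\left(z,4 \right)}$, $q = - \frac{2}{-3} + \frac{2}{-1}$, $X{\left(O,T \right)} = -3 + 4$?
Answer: $961$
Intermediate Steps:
$X{\left(O,T \right)} = 1$
$q = - \frac{4}{3}$ ($q = \left(-2\right) \left(- \frac{1}{3}\right) + 2 \left(-1\right) = \frac{2}{3} - 2 = - \frac{4}{3} \approx -1.3333$)
$P{\left(z,B \right)} = 1 + z$ ($P{\left(z,B \right)} = z + 1 = 1 + z$)
$\left(P{\left(\left(-3 - 2\right) 4,q \right)} - 12\right)^{2} = \left(\left(1 + \left(-3 - 2\right) 4\right) - 12\right)^{2} = \left(\left(1 - 20\right) - 12\right)^{2} = \left(-19 - 12\right)^{2} = \left(-31\right)^{2} = 961$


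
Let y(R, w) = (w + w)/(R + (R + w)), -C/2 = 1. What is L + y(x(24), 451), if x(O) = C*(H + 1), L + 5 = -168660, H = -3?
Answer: -77416333/459 ≈ -1.6866e+5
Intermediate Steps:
C = -2 (C = -2*1 = -2)
L = -168665 (L = -5 - 168660 = -168665)
x(O) = 4 (x(O) = -2*(-3 + 1) = -2*(-2) = 4)
y(R, w) = 2*w/(w + 2*R) (y(R, w) = (2*w)/(w + 2*R) = 2*w/(w + 2*R))
L + y(x(24), 451) = -168665 + 2*451/(451 + 2*4) = -168665 + 2*451/(451 + 8) = -168665 + 2*451/459 = -168665 + 2*451*(1/459) = -168665 + 902/459 = -77416333/459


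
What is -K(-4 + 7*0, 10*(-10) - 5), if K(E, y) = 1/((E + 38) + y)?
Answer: 1/71 ≈ 0.014085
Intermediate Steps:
K(E, y) = 1/(38 + E + y) (K(E, y) = 1/((38 + E) + y) = 1/(38 + E + y))
-K(-4 + 7*0, 10*(-10) - 5) = -1/(38 + (-4 + 7*0) + (10*(-10) - 5)) = -1/(38 + (-4 + 0) + (-100 - 5)) = -1/(38 - 4 - 105) = -1/(-71) = -1*(-1/71) = 1/71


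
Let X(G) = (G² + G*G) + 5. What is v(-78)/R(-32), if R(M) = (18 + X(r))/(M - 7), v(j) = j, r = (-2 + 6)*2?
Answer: 3042/151 ≈ 20.146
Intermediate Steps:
r = 8 (r = 4*2 = 8)
X(G) = 5 + 2*G² (X(G) = (G² + G²) + 5 = 2*G² + 5 = 5 + 2*G²)
R(M) = 151/(-7 + M) (R(M) = (18 + (5 + 2*8²))/(M - 7) = (18 + (5 + 2*64))/(-7 + M) = (18 + (5 + 128))/(-7 + M) = (18 + 133)/(-7 + M) = 151/(-7 + M))
v(-78)/R(-32) = -78/(151/(-7 - 32)) = -78/(151/(-39)) = -78/(151*(-1/39)) = -78/(-151/39) = -78*(-39/151) = 3042/151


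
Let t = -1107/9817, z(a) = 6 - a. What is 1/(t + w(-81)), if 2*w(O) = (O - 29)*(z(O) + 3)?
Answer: -9817/48595257 ≈ -0.00020202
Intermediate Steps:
t = -1107/9817 (t = -1107*1/9817 = -1107/9817 ≈ -0.11276)
w(O) = (-29 + O)*(9 - O)/2 (w(O) = ((O - 29)*((6 - O) + 3))/2 = ((-29 + O)*(9 - O))/2 = (-29 + O)*(9 - O)/2)
1/(t + w(-81)) = 1/(-1107/9817 + (-261/2 + 19*(-81) - ½*(-81)²)) = 1/(-1107/9817 + (-261/2 - 1539 - ½*6561)) = 1/(-1107/9817 + (-261/2 - 1539 - 6561/2)) = 1/(-1107/9817 - 4950) = 1/(-48595257/9817) = -9817/48595257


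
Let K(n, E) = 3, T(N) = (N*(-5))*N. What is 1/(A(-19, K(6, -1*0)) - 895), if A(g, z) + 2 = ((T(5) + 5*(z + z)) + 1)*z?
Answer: -1/1179 ≈ -0.00084818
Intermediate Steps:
T(N) = -5*N**2 (T(N) = (-5*N)*N = -5*N**2)
A(g, z) = -2 + z*(-124 + 10*z) (A(g, z) = -2 + ((-5*5**2 + 5*(z + z)) + 1)*z = -2 + ((-5*25 + 5*(2*z)) + 1)*z = -2 + ((-125 + 10*z) + 1)*z = -2 + (-124 + 10*z)*z = -2 + z*(-124 + 10*z))
1/(A(-19, K(6, -1*0)) - 895) = 1/((-2 - 124*3 + 10*3**2) - 895) = 1/((-2 - 372 + 10*9) - 895) = 1/((-2 - 372 + 90) - 895) = 1/(-284 - 895) = 1/(-1179) = -1/1179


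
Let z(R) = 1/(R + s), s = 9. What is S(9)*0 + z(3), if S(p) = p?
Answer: 1/12 ≈ 0.083333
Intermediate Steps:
z(R) = 1/(9 + R) (z(R) = 1/(R + 9) = 1/(9 + R))
S(9)*0 + z(3) = 9*0 + 1/(9 + 3) = 0 + 1/12 = 1/12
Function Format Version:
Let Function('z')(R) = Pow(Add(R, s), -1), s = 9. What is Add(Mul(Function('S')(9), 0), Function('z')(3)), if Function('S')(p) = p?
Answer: Rational(1, 12) ≈ 0.083333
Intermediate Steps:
Function('z')(R) = Pow(Add(9, R), -1) (Function('z')(R) = Pow(Add(R, 9), -1) = Pow(Add(9, R), -1))
Add(Mul(Function('S')(9), 0), Function('z')(3)) = Add(Mul(9, 0), Pow(Add(9, 3), -1)) = Add(0, Pow(12, -1)) = Add(0, Rational(1, 12)) = Rational(1, 12)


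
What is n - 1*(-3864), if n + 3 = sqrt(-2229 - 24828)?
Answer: 3861 + I*sqrt(27057) ≈ 3861.0 + 164.49*I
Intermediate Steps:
n = -3 + I*sqrt(27057) (n = -3 + sqrt(-2229 - 24828) = -3 + sqrt(-27057) = -3 + I*sqrt(27057) ≈ -3.0 + 164.49*I)
n - 1*(-3864) = (-3 + I*sqrt(27057)) - 1*(-3864) = (-3 + I*sqrt(27057)) + 3864 = 3861 + I*sqrt(27057)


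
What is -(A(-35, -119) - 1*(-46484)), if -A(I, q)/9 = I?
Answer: -46799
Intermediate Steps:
A(I, q) = -9*I
-(A(-35, -119) - 1*(-46484)) = -(-9*(-35) - 1*(-46484)) = -(315 + 46484) = -1*46799 = -46799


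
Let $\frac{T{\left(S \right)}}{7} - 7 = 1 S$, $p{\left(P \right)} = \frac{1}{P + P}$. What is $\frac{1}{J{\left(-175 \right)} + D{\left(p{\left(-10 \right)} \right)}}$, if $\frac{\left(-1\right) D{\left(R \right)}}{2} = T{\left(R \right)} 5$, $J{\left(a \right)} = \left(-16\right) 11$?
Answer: $- \frac{2}{1325} \approx -0.0015094$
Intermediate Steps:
$p{\left(P \right)} = \frac{1}{2 P}$
$J{\left(a \right)} = -176$
$T{\left(S \right)} = 49 + 7 S$ ($T{\left(S \right)} = 49 + 7 \cdot 1 S = 49 + 7 S$)
$D{\left(R \right)} = -490 - 70 R$ ($D{\left(R \right)} = - 2 \left(49 + 7 R\right) 5 = - 2 \left(245 + 35 R\right) = -490 - 70 R$)
$\frac{1}{J{\left(-175 \right)} + D{\left(p{\left(-10 \right)} \right)}} = \frac{1}{-176 - \left(490 + 70 \frac{1}{2 \left(-10\right)}\right)} = \frac{1}{-176 - \left(490 + 70 \cdot \frac{1}{2} \left(- \frac{1}{10}\right)\right)} = \frac{1}{-176 - \frac{973}{2}} = \frac{1}{- \frac{1325}{2}} = - \frac{2}{1325}$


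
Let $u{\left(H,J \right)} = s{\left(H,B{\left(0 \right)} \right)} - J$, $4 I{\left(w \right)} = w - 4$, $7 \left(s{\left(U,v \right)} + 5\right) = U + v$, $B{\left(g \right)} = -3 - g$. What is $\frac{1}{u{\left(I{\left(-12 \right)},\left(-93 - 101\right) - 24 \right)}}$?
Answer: $\frac{1}{212} \approx 0.004717$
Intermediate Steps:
$s{\left(U,v \right)} = -5 + \frac{U}{7} + \frac{v}{7}$ ($s{\left(U,v \right)} = -5 + \frac{U + v}{7} = -5 + \left(\frac{U}{7} + \frac{v}{7}\right) = -5 + \frac{U}{7} + \frac{v}{7}$)
$I{\left(w \right)} = -1 + \frac{w}{4}$ ($I{\left(w \right)} = \frac{w - 4}{4} = \frac{-4 + w}{4} = -1 + \frac{w}{4}$)
$u{\left(H,J \right)} = - \frac{38}{7} - J + \frac{H}{7}$ ($u{\left(H,J \right)} = \left(-5 + \frac{H}{7} + \frac{-3 - 0}{7}\right) - J = \left(-5 + \frac{H}{7} + \frac{-3 + 0}{7}\right) - J = \left(-5 + \frac{H}{7} + \frac{1}{7} \left(-3\right)\right) - J = \left(-5 + \frac{H}{7} - \frac{3}{7}\right) - J = \left(- \frac{38}{7} + \frac{H}{7}\right) - J = - \frac{38}{7} - J + \frac{H}{7}$)
$\frac{1}{u{\left(I{\left(-12 \right)},\left(-93 - 101\right) - 24 \right)}} = \frac{1}{- \frac{38}{7} - \left(\left(-93 - 101\right) - 24\right) + \frac{-1 + \frac{1}{4} \left(-12\right)}{7}} = \frac{1}{- \frac{38}{7} - \left(-194 - 24\right) + \frac{-1 - 3}{7}} = \frac{1}{- \frac{38}{7} - -218 + \frac{1}{7} \left(-4\right)} = \frac{1}{- \frac{38}{7} + 218 - \frac{4}{7}} = \frac{1}{212}$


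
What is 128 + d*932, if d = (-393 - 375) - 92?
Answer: -801392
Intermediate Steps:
d = -860 (d = -768 - 92 = -860)
128 + d*932 = 128 - 860*932 = 128 - 801520 = -801392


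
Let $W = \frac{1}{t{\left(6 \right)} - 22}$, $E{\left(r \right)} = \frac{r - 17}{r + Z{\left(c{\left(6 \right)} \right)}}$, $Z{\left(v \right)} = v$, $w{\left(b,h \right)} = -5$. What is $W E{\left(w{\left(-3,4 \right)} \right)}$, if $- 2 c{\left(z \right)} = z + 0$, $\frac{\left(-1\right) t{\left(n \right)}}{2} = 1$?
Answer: $- \frac{11}{96} \approx -0.11458$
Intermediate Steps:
$t{\left(n \right)} = -2$ ($t{\left(n \right)} = \left(-2\right) 1 = -2$)
$c{\left(z \right)} = - \frac{z}{2}$ ($c{\left(z \right)} = - \frac{z + 0}{2} = - \frac{z}{2}$)
$E{\left(r \right)} = \frac{-17 + r}{-3 + r}$ ($E{\left(r \right)} = \frac{r - 17}{r - 3} = \frac{-17 + r}{r - 3} = \frac{-17 + r}{-3 + r}$)
$W = - \frac{1}{24}$ ($W = \frac{1}{-2 - 22} = \frac{1}{-24} = - \frac{1}{24} \approx -0.041667$)
$W E{\left(w{\left(-3,4 \right)} \right)} = - \frac{\frac{1}{-3 - 5} \left(-17 - 5\right)}{24} = - \frac{\frac{1}{-8} \left(-22\right)}{24} = - \frac{\left(- \frac{1}{8}\right) \left(-22\right)}{24} = \left(- \frac{1}{24}\right) \frac{11}{4} = - \frac{11}{96}$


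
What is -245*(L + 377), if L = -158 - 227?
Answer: 1960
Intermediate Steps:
L = -385
-245*(L + 377) = -245*(-385 + 377) = -245*(-8) = 1960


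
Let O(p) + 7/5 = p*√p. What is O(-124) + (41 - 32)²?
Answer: 398/5 - 248*I*√31 ≈ 79.6 - 1380.8*I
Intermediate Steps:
O(p) = -7/5 + p^(3/2) (O(p) = -7/5 + p*√p = -7/5 + p^(3/2))
O(-124) + (41 - 32)² = (-7/5 + (-124)^(3/2)) + (41 - 32)² = (-7/5 - 248*I*√31) + 9² = (-7/5 - 248*I*√31) + 81 = 398/5 - 248*I*√31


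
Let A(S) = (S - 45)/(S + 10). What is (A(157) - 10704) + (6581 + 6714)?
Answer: 432809/167 ≈ 2591.7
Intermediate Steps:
A(S) = (-45 + S)/(10 + S)
(A(157) - 10704) + (6581 + 6714) = ((-45 + 157)/(10 + 157) - 10704) + (6581 + 6714) = (112/167 - 10704) + 13295 = -1787456/167 + 13295 = 432809/167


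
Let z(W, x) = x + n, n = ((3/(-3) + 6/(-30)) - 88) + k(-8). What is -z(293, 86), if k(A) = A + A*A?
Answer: -264/5 ≈ -52.800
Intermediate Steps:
k(A) = A + A²
n = -166/5 (n = ((3/(-3) + 6/(-30)) - 88) - 8*(1 - 8) = ((3*(-⅓) + 6*(-1/30)) - 88) - 8*(-7) = ((-1 - ⅕) - 88) + 56 = (-6/5 - 88) + 56 = -446/5 + 56 = -166/5 ≈ -33.200)
z(W, x) = -166/5 + x (z(W, x) = x - 166/5 = -166/5 + x)
-z(293, 86) = -(-166/5 + 86) = -1*264/5 = -264/5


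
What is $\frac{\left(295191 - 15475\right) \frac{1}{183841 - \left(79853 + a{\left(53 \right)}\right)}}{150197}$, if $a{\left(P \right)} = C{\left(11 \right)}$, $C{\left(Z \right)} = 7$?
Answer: $\frac{279716}{15617634257} \approx 1.791 \cdot 10^{-5}$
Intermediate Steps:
$a{\left(P \right)} = 7$
$\frac{\left(295191 - 15475\right) \frac{1}{183841 - \left(79853 + a{\left(53 \right)}\right)}}{150197} = \frac{\left(295191 - 15475\right) \frac{1}{183841 - 79860}}{150197} = \frac{279716}{183841 - 79860} \cdot \frac{1}{150197} = \frac{279716}{103981} \cdot \frac{1}{150197} = \frac{279716}{15617634257}$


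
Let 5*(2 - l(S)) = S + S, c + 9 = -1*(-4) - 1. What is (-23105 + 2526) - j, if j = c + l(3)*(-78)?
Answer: -102553/5 ≈ -20511.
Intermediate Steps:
c = -6 (c = -9 + (-1*(-4) - 1) = -9 + (4 - 1) = -9 + 3 = -6)
l(S) = 2 - 2*S/5 (l(S) = 2 - (S + S)/5 = 2 - 2*S/5)
j = -342/5 (j = -6 + (2 - ⅖*3)*(-78) = -6 + (2 - 6/5)*(-78) = -6 + (⅘)*(-78) = -6 - 312/5 = -342/5 ≈ -68.400)
(-23105 + 2526) - j = (-23105 + 2526) - 1*(-342/5) = -20579 + 342/5 = -102553/5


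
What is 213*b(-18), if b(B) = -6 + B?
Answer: -5112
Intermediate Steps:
213*b(-18) = 213*(-6 - 18) = 213*(-24) = -5112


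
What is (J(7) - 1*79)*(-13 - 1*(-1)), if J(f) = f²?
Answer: 360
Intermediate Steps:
(J(7) - 1*79)*(-13 - 1*(-1)) = (7² - 1*79)*(-13 - 1*(-1)) = (49 - 79)*(-13 + 1) = -30*(-12) = 360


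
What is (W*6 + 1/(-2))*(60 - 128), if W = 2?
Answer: -782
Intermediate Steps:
(W*6 + 1/(-2))*(60 - 128) = (2*6 + 1/(-2))*(60 - 128) = (12 - 1/2)*(-68) = (23/2)*(-68) = -782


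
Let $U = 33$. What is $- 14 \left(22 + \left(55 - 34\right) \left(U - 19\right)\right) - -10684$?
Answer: $6260$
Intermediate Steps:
$- 14 \left(22 + \left(55 - 34\right) \left(U - 19\right)\right) - -10684 = - 14 \left(22 + \left(55 - 34\right) \left(33 - 19\right)\right) - -10684 = - 14 \left(22 + 21 \cdot 14\right) + \left(-5113 + 15797\right) = - 14 \left(22 + 294\right) + 10684 = \left(-14\right) 316 + 10684 = -4424 + 10684 = 6260$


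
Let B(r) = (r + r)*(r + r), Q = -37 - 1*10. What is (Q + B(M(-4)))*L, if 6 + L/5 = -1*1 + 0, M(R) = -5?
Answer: -1855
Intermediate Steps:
Q = -47 (Q = -37 - 10 = -47)
B(r) = 4*r² (B(r) = (2*r)*(2*r) = 4*r²)
L = -35 (L = -30 + 5*(-1*1 + 0) = -30 + 5*(-1 + 0) = -30 + 5*(-1) = -30 - 5 = -35)
(Q + B(M(-4)))*L = (-47 + 4*(-5)²)*(-35) = (-47 + 4*25)*(-35) = (-47 + 100)*(-35) = 53*(-35) = -1855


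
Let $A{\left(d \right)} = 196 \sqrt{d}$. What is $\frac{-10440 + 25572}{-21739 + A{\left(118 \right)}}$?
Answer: $- \frac{109651516}{156017011} - \frac{988624 \sqrt{118}}{156017011} \approx -0.77165$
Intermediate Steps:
$\frac{-10440 + 25572}{-21739 + A{\left(118 \right)}} = \frac{-10440 + 25572}{-21739 + 196 \sqrt{118}} = \frac{15132}{-21739 + 196 \sqrt{118}}$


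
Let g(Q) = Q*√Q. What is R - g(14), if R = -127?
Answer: -127 - 14*√14 ≈ -179.38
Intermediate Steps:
g(Q) = Q^(3/2)
R - g(14) = -127 - 14^(3/2) = -127 - 14*√14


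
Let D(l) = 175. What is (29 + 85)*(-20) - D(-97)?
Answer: -2455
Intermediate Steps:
(29 + 85)*(-20) - D(-97) = (29 + 85)*(-20) - 1*175 = 114*(-20) - 175 = -2280 - 175 = -2455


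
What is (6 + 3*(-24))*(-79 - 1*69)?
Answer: 9768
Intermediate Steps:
(6 + 3*(-24))*(-79 - 1*69) = (6 - 72)*(-79 - 69) = -66*(-148) = 9768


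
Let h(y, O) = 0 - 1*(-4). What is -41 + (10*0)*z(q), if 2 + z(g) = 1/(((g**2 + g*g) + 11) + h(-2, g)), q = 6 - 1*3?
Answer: -41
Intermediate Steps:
h(y, O) = 4 (h(y, O) = 0 + 4 = 4)
q = 3 (q = 6 - 3 = 3)
z(g) = -2 + 1/(15 + 2*g**2) (z(g) = -2 + 1/(((g**2 + g*g) + 11) + 4) = -2 + 1/(((g**2 + g**2) + 11) + 4) = -2 + 1/((2*g**2 + 11) + 4) = -2 + 1/((11 + 2*g**2) + 4) = -2 + 1/(15 + 2*g**2))
-41 + (10*0)*z(q) = -41 + (10*0)*((-29 - 4*3**2)/(15 + 2*3**2)) = -41 + 0*((-29 - 4*9)/(15 + 2*9)) = -41 + 0*((-29 - 36)/(15 + 18)) = -41 + 0*(-65/33) = -41 + 0 = -41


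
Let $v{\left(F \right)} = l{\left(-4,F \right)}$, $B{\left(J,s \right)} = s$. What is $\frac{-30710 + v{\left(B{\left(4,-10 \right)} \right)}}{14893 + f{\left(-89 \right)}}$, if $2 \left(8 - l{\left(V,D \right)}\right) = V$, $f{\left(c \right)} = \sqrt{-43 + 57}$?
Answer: $- \frac{91443020}{44360287} + \frac{6140 \sqrt{14}}{44360287} \approx -2.0609$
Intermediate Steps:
$f{\left(c \right)} = \sqrt{14}$
$l{\left(V,D \right)} = 8 - \frac{V}{2}$
$v{\left(F \right)} = 10$ ($v{\left(F \right)} = 8 - -2 = 8 + 2 = 10$)
$\frac{-30710 + v{\left(B{\left(4,-10 \right)} \right)}}{14893 + f{\left(-89 \right)}} = \frac{-30710 + 10}{14893 + \sqrt{14}} = - \frac{30700}{14893 + \sqrt{14}}$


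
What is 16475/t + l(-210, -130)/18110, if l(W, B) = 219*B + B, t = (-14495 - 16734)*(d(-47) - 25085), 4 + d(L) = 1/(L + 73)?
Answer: -58260520714370/36892030728047 ≈ -1.5792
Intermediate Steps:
d(L) = -4 + 1/(73 + L) (d(L) = -4 + 1/(L + 73) = -4 + 1/(73 + L))
t = 20371082677/26 (t = (-14495 - 16734)*((-291 - 4*(-47))/(73 - 47) - 25085) = -31229*((-291 + 188)/26 - 25085) = -31229*((1/26)*(-103) - 25085) = -31229*(-103/26 - 25085) = -31229*(-652313/26) = 20371082677/26 ≈ 7.8350e+8)
l(W, B) = 220*B
16475/t + l(-210, -130)/18110 = 16475/(20371082677/26) + (220*(-130))/18110 = 16475*(26/20371082677) - 28600*1/18110 = 428350/20371082677 - 2860/1811 = -58260520714370/36892030728047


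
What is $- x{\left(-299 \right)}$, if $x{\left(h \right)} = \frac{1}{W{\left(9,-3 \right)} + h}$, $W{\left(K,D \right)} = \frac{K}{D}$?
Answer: $\frac{1}{302} \approx 0.0033113$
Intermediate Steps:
$x{\left(h \right)} = \frac{1}{-3 + h}$ ($x{\left(h \right)} = \frac{1}{\frac{9}{-3} + h} = \frac{1}{9 \left(- \frac{1}{3}\right) + h} = \frac{1}{-3 + h}$)
$- x{\left(-299 \right)} = - \frac{1}{-3 - 299} = - \frac{1}{-302} = \left(-1\right) \left(- \frac{1}{302}\right) = \frac{1}{302}$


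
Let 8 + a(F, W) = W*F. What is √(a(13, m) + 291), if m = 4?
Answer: √335 ≈ 18.303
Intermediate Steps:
a(F, W) = -8 + F*W (a(F, W) = -8 + W*F = -8 + F*W)
√(a(13, m) + 291) = √((-8 + 13*4) + 291) = √((-8 + 52) + 291) = √(44 + 291) = √335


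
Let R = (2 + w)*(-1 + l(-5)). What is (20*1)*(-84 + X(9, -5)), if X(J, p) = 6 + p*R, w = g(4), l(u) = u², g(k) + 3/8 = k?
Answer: -15060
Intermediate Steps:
g(k) = -3/8 + k
w = 29/8 (w = -3/8 + 4 = 29/8 ≈ 3.6250)
R = 135 (R = (2 + 29/8)*(-1 + (-5)²) = 45*(-1 + 25)/8 = (45/8)*24 = 135)
X(J, p) = 6 + 135*p (X(J, p) = 6 + p*135 = 6 + 135*p)
(20*1)*(-84 + X(9, -5)) = (20*1)*(-84 + (6 + 135*(-5))) = 20*(-84 + (6 - 675)) = 20*(-84 - 669) = 20*(-753) = -15060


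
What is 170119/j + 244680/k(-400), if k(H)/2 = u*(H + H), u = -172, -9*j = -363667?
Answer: 12758319519/2502028960 ≈ 5.0992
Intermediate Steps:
j = 363667/9 (j = -⅑*(-363667) = 363667/9 ≈ 40407.)
k(H) = -688*H (k(H) = 2*(-172*(H + H)) = 2*(-344*H) = -688*H)
170119/j + 244680/k(-400) = 170119/(363667/9) + 244680/((-688*(-400))) = 170119*(9/363667) + 244680/275200 = 1531071/363667 + 244680*(1/275200) = 1531071/363667 + 6117/6880 = 12758319519/2502028960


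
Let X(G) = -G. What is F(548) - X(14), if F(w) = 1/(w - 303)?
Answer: 3431/245 ≈ 14.004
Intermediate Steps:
F(w) = 1/(-303 + w)
F(548) - X(14) = 1/(-303 + 548) - (-1)*14 = 1/245 - 1*(-14) = 1/245 + 14 = 3431/245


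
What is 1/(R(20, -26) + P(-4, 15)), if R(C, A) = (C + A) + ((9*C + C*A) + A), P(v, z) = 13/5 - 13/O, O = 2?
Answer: -10/3759 ≈ -0.0026603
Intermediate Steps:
P(v, z) = -39/10 (P(v, z) = 13/5 - 13/2 = -39/10)
R(C, A) = 2*A + 10*C + A*C (R(C, A) = (A + C) + ((9*C + A*C) + A) = (A + C) + (A + 9*C + A*C) = 2*A + 10*C + A*C)
1/(R(20, -26) + P(-4, 15)) = 1/((2*(-26) + 10*20 - 26*20) - 39/10) = 1/((-52 + 200 - 520) - 39/10) = 1/(-372 - 39/10) = 1/(-3759/10) = -10/3759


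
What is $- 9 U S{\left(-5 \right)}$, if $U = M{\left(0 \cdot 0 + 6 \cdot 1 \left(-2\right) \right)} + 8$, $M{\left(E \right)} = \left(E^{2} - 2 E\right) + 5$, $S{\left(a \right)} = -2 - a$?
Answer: $-4887$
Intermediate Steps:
$M{\left(E \right)} = 5 + E^{2} - 2 E$
$U = 181$ ($U = \left(5 + \left(0 \cdot 0 + 6 \cdot 1 \left(-2\right)\right)^{2} - 2 \left(0 \cdot 0 + 6 \cdot 1 \left(-2\right)\right)\right) + 8 = \left(5 + \left(0 + 6 \left(-2\right)\right)^{2} - 2 \left(0 + 6 \left(-2\right)\right)\right) + 8 = \left(5 + \left(0 - 12\right)^{2} - 2 \left(0 - 12\right)\right) + 8 = \left(5 + \left(-12\right)^{2} - -24\right) + 8 = \left(5 + 144 + 24\right) + 8 = 173 + 8 = 181$)
$- 9 U S{\left(-5 \right)} = \left(-9\right) 181 \left(-2 - -5\right) = - 1629 \left(-2 + 5\right) = \left(-1629\right) 3 = -4887$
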